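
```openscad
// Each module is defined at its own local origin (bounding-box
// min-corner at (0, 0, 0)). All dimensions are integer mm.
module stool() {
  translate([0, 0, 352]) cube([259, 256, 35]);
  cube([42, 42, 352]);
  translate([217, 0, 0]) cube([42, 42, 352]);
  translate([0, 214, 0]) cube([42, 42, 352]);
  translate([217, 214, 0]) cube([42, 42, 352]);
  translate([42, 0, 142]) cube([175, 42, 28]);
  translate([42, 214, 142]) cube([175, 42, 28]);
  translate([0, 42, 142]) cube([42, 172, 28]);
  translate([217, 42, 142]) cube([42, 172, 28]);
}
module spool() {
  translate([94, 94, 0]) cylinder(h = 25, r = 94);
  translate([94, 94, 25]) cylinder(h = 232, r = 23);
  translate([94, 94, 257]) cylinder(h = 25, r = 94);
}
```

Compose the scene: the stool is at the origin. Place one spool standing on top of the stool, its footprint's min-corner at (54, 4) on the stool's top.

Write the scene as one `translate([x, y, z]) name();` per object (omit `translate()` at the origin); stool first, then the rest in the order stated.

stool();
translate([54, 4, 387]) spool();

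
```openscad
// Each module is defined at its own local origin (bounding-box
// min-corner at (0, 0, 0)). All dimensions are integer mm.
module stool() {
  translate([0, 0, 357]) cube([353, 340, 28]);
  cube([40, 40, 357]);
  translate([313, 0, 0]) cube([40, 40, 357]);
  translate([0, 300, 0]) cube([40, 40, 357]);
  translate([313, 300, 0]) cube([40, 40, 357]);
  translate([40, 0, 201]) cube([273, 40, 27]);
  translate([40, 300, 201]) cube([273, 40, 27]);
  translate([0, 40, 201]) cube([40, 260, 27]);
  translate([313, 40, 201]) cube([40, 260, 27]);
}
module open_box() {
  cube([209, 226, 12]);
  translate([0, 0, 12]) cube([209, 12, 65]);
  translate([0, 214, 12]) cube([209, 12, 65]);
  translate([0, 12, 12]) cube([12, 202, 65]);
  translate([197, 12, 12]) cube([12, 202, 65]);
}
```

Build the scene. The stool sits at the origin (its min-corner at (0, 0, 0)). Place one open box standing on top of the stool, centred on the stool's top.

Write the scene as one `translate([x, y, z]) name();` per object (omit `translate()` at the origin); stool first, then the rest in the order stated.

stool();
translate([72, 57, 385]) open_box();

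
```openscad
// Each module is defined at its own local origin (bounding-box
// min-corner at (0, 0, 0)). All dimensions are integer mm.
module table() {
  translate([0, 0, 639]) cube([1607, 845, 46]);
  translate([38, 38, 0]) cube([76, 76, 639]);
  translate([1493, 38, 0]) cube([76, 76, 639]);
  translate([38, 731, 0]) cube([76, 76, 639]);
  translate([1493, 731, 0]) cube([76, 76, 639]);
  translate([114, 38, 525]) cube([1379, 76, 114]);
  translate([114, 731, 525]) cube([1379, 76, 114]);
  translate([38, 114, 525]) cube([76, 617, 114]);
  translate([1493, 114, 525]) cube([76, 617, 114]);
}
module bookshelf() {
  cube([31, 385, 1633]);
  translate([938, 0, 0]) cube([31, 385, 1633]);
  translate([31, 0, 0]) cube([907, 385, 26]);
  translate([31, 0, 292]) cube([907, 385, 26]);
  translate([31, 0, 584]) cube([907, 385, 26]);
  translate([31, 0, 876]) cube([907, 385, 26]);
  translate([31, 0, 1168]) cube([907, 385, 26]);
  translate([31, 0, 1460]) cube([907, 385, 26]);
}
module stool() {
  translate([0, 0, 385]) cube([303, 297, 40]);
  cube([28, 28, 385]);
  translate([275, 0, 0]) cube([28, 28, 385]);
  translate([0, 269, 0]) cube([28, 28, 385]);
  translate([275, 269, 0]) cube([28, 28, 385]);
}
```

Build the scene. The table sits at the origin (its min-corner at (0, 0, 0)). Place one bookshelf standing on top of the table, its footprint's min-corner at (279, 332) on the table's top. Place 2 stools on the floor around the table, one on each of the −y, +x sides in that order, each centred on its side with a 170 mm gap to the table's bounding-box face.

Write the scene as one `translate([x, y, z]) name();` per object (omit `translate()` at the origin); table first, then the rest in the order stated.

table();
translate([279, 332, 685]) bookshelf();
translate([652, -467, 0]) stool();
translate([1777, 274, 0]) stool();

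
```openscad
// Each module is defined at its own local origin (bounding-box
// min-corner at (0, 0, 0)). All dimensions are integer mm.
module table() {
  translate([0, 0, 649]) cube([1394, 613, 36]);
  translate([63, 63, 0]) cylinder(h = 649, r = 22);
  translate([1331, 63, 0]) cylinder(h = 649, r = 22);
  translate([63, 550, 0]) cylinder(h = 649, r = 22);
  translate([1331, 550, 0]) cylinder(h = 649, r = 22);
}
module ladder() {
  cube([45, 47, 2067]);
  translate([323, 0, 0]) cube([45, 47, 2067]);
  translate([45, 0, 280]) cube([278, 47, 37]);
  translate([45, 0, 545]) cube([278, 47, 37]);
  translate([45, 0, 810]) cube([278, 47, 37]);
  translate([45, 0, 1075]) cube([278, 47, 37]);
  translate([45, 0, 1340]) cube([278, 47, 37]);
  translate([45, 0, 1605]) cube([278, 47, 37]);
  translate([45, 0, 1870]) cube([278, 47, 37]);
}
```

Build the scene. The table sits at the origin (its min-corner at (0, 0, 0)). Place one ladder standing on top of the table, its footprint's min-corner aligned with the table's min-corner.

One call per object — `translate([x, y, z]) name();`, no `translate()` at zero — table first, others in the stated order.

table();
translate([0, 0, 685]) ladder();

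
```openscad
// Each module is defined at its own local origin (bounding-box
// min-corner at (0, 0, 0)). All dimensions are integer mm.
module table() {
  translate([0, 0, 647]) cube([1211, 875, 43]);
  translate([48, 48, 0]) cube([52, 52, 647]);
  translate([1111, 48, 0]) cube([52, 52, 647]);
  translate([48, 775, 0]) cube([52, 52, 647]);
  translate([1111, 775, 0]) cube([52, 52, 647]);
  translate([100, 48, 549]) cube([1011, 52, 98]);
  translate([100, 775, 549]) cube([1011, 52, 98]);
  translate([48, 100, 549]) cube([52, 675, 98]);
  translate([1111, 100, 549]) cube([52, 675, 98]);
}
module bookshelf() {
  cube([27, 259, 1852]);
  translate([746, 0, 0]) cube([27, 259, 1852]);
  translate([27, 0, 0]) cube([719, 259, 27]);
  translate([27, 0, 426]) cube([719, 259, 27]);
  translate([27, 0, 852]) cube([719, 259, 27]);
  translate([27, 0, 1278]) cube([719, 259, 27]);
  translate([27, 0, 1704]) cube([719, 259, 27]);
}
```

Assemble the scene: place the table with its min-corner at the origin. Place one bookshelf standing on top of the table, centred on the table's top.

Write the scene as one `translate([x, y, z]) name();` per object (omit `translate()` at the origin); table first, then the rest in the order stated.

table();
translate([219, 308, 690]) bookshelf();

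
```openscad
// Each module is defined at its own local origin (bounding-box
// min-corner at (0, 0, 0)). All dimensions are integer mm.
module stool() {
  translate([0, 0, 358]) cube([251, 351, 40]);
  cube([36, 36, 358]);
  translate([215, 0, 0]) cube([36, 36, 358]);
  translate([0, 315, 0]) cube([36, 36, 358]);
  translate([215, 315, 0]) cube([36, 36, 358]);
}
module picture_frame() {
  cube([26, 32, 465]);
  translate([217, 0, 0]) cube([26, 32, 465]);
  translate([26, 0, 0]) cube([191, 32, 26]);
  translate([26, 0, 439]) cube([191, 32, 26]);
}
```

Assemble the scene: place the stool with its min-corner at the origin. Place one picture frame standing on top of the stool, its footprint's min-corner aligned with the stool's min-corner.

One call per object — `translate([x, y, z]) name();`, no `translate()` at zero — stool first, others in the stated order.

stool();
translate([0, 0, 398]) picture_frame();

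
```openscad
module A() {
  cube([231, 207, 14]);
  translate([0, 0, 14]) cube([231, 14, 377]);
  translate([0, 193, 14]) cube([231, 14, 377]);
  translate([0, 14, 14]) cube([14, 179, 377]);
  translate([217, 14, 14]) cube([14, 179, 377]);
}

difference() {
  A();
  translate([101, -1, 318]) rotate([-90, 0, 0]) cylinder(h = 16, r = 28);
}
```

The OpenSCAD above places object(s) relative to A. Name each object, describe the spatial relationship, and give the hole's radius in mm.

The subtracted cylinder has r = 28 mm.

A is an open box. The open box has a circular hole through its front wall. The hole's radius is 28 mm.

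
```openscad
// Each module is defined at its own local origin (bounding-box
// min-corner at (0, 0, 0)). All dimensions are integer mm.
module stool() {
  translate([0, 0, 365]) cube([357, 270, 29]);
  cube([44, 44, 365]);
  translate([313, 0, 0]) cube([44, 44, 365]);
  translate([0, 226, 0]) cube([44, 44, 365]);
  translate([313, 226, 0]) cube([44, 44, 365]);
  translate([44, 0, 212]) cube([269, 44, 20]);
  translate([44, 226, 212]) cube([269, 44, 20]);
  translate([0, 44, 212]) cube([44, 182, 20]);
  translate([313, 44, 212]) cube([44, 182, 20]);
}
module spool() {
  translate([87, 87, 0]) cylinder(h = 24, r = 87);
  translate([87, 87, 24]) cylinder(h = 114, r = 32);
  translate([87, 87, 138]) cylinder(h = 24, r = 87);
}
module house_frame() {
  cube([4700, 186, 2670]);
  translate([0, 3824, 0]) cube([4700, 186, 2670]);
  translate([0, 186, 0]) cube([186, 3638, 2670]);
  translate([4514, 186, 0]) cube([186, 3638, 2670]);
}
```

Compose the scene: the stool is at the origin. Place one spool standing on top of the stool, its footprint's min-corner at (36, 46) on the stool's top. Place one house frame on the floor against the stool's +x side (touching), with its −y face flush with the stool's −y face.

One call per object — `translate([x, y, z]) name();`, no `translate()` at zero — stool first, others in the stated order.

stool();
translate([36, 46, 394]) spool();
translate([357, 0, 0]) house_frame();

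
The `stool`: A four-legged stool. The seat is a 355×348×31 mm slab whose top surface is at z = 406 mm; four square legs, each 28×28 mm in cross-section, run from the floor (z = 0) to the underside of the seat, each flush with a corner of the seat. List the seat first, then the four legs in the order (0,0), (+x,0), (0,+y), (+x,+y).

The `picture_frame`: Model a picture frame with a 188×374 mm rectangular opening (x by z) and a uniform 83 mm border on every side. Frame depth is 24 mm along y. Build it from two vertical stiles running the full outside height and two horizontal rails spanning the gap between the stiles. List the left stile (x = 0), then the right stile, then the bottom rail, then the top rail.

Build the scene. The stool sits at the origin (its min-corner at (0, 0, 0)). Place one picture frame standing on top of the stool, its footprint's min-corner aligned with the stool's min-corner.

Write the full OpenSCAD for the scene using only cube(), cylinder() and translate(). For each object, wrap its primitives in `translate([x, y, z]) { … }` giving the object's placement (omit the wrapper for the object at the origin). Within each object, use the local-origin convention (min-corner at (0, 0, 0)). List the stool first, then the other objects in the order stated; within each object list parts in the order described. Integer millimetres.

translate([0, 0, 375]) cube([355, 348, 31]);
cube([28, 28, 375]);
translate([327, 0, 0]) cube([28, 28, 375]);
translate([0, 320, 0]) cube([28, 28, 375]);
translate([327, 320, 0]) cube([28, 28, 375]);
translate([0, 0, 406]) {
  cube([83, 24, 540]);
  translate([271, 0, 0]) cube([83, 24, 540]);
  translate([83, 0, 0]) cube([188, 24, 83]);
  translate([83, 0, 457]) cube([188, 24, 83]);
}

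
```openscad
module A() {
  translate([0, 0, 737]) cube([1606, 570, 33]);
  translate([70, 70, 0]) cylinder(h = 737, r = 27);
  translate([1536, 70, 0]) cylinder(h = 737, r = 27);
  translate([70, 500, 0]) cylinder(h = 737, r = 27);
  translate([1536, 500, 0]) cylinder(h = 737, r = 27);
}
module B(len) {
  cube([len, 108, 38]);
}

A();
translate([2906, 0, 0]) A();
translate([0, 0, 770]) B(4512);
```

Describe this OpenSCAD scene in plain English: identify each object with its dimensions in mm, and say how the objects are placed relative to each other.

A is a table: top 1606 mm (x) × 570 mm (y), 33 mm thick, upper face at z = 770 mm, on four round legs of 54 mm diameter, each leg's bounding box inset 43 mm from the nearest pair of top edges, running from z = 0 to the bottom of the top.

B is a rectangular beam 4512 mm long (x), 108 mm deep (y), 38 mm thick (z).

The beam spans the tops of two tables placed 1300 mm apart, resting at z = 770 mm.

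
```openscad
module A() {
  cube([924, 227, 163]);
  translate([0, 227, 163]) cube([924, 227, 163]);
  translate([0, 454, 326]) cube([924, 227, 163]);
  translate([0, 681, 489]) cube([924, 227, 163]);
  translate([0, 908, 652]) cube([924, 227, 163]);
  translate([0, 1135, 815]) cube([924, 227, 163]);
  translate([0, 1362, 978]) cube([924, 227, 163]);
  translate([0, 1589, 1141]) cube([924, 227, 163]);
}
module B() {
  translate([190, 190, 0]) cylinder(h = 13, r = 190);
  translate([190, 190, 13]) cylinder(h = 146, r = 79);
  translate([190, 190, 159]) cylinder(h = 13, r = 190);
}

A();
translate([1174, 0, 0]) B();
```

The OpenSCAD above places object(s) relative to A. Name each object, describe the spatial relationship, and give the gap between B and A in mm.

The spool's nearest face is 250 mm from the staircase's +x face.

A is a staircase. B is a spool. The spool is on the floor beside the staircase on its +x side. The gap between the spool and the staircase is 250 mm.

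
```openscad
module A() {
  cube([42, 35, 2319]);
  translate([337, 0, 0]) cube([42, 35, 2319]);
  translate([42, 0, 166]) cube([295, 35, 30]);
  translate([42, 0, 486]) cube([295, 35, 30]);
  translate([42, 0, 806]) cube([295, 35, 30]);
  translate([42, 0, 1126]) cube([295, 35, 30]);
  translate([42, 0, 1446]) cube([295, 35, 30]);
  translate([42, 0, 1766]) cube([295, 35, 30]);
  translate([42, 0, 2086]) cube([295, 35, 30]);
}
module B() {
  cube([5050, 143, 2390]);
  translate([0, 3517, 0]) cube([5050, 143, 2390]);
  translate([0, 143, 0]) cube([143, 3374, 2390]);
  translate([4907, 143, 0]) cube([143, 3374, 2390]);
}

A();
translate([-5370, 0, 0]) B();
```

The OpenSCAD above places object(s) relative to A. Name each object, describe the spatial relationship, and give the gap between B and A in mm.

A is a ladder. B is a house frame. The house frame is on the floor beside the ladder on its −x side. The gap between the house frame and the ladder is 320 mm.

The house frame's nearest face is 320 mm from the ladder's −x face.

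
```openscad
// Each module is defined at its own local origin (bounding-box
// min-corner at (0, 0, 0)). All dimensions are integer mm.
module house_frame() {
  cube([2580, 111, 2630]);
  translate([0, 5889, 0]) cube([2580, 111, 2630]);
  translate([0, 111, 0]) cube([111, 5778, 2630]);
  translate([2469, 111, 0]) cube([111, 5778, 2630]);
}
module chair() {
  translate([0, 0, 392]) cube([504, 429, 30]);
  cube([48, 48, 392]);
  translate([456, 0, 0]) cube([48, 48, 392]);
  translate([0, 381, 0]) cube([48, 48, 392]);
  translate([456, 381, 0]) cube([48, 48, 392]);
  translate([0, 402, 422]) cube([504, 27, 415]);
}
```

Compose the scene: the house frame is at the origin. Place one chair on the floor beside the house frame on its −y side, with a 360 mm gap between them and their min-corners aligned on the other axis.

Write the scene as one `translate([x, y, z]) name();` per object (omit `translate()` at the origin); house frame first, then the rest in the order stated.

house_frame();
translate([0, -789, 0]) chair();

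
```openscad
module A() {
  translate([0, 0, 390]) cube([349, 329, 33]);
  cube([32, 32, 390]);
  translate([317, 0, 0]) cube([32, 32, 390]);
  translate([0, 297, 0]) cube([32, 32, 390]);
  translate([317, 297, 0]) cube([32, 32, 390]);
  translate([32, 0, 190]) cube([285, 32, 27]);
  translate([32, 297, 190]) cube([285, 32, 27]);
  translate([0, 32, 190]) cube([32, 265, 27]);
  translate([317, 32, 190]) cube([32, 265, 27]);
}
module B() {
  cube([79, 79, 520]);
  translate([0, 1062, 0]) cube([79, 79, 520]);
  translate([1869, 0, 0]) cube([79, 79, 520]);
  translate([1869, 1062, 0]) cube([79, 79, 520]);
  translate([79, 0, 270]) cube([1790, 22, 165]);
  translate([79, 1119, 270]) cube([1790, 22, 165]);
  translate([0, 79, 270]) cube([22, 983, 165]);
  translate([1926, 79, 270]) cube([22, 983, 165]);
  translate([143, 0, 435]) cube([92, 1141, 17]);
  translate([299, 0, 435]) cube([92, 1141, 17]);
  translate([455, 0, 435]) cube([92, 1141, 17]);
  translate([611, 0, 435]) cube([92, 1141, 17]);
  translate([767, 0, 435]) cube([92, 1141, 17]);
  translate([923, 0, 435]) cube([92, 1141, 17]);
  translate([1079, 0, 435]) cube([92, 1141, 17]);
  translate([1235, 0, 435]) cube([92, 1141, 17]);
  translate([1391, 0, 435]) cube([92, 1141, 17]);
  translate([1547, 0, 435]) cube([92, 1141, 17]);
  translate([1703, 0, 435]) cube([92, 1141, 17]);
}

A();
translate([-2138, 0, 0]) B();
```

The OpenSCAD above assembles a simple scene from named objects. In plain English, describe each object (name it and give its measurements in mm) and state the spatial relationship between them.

A is a four-legged stool. The seat is 349×329 mm, 33 mm thick, top at z = 423 mm. It stands on four square legs, each 32×32 mm in cross-section, from z = 0 to the seat underside, each flush with a corner of the seat. Four stretchers, 32 mm wide and 27 mm tall, connect adjacent legs with their undersides at z = 190 mm, each running between the inner faces of the legs it joins and aligned with the legs' outer faces on the other axis.

B is a bed frame 1948 mm long (x) by 1141 mm wide (y). Four 79×79 mm corner posts, 520 mm tall, at the corners of the footprint. Four rails of 22 mm thickness and 165 mm height run between adjacent posts with their undersides at z = 270 mm, their outer faces flush with the outside of the frame (the two x-running rails run between the posts' inner faces; the two y-running rails run between the posts' inner faces). 11 slats, each 92 mm wide (x) and 17 mm thick, lie across the top of the two x-running rails, running the full 1141 mm width of the frame in y; the slats are evenly spaced along x between the inner faces of the end posts with equal gaps (rounded down to the nearest mm) at the −x end and between each pair — any rounding remainder accumulates at the +x end.

The bed frame is on the floor beside the stool on its −x side.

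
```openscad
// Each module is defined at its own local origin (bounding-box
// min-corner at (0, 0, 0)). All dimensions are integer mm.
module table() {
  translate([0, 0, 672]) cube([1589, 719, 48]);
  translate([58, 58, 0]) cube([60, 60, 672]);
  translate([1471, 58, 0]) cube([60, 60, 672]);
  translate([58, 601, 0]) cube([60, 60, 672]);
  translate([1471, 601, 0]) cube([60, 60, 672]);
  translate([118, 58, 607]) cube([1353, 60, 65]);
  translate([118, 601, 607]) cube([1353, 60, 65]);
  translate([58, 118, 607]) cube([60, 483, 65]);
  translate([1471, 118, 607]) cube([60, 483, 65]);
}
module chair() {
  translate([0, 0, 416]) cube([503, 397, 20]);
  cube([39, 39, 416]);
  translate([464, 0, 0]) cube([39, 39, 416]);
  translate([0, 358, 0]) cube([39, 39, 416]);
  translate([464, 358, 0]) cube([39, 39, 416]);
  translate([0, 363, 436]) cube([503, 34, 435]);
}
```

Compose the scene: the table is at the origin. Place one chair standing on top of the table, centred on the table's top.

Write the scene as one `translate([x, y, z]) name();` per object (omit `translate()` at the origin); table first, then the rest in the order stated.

table();
translate([543, 161, 720]) chair();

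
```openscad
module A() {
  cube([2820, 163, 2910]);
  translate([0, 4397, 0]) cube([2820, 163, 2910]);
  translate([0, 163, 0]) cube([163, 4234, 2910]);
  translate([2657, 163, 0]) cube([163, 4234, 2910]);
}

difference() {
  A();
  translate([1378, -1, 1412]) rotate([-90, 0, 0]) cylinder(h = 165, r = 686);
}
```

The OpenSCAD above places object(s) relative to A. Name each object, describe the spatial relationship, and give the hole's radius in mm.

The subtracted cylinder has r = 686 mm.

A is a house frame. The house frame has a circular hole through its front wall. The hole's radius is 686 mm.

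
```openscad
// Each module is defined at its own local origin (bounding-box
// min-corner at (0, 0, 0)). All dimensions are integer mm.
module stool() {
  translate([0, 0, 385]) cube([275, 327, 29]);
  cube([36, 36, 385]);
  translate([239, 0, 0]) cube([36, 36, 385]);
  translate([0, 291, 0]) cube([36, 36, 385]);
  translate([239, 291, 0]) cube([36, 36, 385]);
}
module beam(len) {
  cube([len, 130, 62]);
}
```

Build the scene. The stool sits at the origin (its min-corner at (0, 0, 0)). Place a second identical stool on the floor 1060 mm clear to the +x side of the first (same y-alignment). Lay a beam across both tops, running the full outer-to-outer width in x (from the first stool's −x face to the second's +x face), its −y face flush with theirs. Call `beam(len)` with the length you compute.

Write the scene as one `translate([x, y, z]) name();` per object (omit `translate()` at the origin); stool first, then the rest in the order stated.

stool();
translate([1335, 0, 0]) stool();
translate([0, 0, 414]) beam(1610);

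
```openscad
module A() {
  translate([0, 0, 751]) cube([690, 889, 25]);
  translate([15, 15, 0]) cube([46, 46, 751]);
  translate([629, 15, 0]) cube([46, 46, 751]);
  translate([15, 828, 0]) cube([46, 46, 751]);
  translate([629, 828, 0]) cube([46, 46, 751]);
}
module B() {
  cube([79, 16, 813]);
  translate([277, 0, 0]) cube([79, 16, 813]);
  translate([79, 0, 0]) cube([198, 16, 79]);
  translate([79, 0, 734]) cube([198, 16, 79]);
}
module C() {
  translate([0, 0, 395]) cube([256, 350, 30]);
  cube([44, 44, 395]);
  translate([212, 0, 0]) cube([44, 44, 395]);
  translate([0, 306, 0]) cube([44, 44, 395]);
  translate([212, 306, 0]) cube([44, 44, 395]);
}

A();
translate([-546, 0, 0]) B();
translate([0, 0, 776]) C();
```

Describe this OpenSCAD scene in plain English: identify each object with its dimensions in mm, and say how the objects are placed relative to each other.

A is a table with a 690×889 mm rectangular top, 25 mm thick, top surface at z = 776 mm, supported by four 46×46 mm square legs, each inset 15 mm from the nearest pair of top edges, running from the floor.

B is a rectangular picture frame lying in the x–z plane (depth along y). The opening is 198 mm wide (x) by 655 mm tall (z), surrounded by a border 79 mm wide on all four sides. The frame is 16 mm deep and is made of two full-height vertical stiles with two horizontal rails fitted between them.

C is a four-legged stool. The seat is 256×350 mm, 30 mm thick, top at z = 425 mm. It stands on four square legs, each 44×44 mm in cross-section, from z = 0 to the seat underside, each flush with a corner of the seat.

The picture frame is on the floor beside the table on its −x side. The stool is on top of the table.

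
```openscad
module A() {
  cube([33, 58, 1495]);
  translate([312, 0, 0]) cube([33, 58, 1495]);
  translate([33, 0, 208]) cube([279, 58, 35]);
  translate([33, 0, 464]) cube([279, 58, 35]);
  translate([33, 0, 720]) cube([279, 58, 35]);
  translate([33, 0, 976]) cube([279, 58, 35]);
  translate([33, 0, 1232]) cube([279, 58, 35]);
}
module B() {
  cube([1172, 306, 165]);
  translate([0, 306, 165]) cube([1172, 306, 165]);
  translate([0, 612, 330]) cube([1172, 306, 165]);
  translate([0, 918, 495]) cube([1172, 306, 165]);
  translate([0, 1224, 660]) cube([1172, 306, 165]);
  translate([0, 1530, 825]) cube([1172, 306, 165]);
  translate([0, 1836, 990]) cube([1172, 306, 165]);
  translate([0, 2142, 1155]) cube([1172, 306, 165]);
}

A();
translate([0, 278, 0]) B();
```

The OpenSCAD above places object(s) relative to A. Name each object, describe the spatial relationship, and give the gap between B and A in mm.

The staircase's nearest face is 220 mm from the ladder's +y face.

A is a ladder. B is a staircase. The staircase is on the floor beside the ladder on its +y side. The gap between the staircase and the ladder is 220 mm.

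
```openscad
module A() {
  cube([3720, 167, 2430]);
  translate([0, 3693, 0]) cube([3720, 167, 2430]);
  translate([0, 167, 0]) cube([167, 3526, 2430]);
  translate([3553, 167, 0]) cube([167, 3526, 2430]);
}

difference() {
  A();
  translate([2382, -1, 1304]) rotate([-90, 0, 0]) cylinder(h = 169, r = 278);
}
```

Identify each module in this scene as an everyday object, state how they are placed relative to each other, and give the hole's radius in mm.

The subtracted cylinder has r = 278 mm.

A is a house frame. The house frame has a circular hole through its front wall. The hole's radius is 278 mm.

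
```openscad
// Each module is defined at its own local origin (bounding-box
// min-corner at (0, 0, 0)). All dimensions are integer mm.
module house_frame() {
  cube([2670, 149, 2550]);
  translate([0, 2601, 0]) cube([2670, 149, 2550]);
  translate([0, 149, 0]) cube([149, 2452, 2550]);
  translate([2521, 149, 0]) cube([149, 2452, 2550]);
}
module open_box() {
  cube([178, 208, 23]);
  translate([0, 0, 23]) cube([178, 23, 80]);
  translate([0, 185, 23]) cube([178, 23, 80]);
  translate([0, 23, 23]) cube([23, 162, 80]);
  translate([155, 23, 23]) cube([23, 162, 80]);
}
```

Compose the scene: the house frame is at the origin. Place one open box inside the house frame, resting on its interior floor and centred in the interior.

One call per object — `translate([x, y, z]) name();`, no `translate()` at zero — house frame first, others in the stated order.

house_frame();
translate([1246, 1271, 0]) open_box();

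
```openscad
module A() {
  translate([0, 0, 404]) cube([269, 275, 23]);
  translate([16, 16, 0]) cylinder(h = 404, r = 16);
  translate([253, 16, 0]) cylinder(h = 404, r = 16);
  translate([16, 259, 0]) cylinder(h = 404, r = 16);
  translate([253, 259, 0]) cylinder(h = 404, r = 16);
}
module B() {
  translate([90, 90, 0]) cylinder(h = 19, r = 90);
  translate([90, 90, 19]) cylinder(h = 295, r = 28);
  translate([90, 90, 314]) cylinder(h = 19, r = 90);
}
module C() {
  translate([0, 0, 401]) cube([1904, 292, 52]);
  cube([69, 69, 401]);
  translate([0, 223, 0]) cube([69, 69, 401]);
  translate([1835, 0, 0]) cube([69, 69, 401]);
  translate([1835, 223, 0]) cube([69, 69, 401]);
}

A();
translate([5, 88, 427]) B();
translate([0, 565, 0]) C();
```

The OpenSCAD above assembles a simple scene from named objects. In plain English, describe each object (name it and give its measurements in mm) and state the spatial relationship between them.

A is a four-legged stool. The seat is a 269×275×23 mm slab whose top surface is at z = 427 mm; four round legs, each 32 mm in diameter, run from the floor (z = 0) to the underside of the seat, each leg's axis is inset half a diameter from the nearest pair of seat edges (so the leg's bounding box is flush with the corner).

B is a spool: two coaxial disc flanges of radius 90 mm and thickness 19 mm, joined by a core cylinder of radius 28 mm and height 295 mm. The lower flange rests on z = 0 and the three cylinders share a vertical axis.

C is a bench: a 1904×292 mm seat slab, 52 mm thick, top at z = 453 mm, on four 69×69 mm square legs flush with the seat corners and standing on z = 0.

The spool is on top of the stool. The bench is on the floor beside the stool on its +y side.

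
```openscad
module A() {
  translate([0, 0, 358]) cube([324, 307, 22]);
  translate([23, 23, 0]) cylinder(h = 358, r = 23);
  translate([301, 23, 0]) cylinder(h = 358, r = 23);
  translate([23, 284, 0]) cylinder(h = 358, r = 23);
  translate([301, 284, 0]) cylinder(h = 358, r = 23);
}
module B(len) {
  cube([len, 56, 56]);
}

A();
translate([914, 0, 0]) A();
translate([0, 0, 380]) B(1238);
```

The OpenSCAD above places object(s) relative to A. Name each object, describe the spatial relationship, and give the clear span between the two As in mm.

Second stool starts at x = 914; first ends at x = 324; clear span = 914 − 324 = 590 mm.

A is a stool. B is a beam. A beam spans the tops of two stools. The clear span between the two stools is 590 mm.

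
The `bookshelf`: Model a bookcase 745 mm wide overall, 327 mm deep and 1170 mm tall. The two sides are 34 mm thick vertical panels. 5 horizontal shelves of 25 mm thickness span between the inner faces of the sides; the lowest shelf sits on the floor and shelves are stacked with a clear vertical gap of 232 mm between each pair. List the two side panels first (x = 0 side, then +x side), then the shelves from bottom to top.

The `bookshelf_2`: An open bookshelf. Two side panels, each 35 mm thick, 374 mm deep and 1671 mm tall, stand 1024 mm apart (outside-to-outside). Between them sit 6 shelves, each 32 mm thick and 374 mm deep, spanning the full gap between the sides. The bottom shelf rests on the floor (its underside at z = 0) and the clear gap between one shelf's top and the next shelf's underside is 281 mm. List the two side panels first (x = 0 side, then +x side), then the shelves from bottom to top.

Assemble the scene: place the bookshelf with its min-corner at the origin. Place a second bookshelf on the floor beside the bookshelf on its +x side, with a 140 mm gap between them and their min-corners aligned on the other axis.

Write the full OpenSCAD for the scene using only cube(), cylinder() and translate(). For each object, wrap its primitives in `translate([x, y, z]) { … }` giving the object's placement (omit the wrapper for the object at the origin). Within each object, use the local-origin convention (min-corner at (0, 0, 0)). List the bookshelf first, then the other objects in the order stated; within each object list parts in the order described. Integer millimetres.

cube([34, 327, 1170]);
translate([711, 0, 0]) cube([34, 327, 1170]);
translate([34, 0, 0]) cube([677, 327, 25]);
translate([34, 0, 257]) cube([677, 327, 25]);
translate([34, 0, 514]) cube([677, 327, 25]);
translate([34, 0, 771]) cube([677, 327, 25]);
translate([34, 0, 1028]) cube([677, 327, 25]);
translate([885, 0, 0]) {
  cube([35, 374, 1671]);
  translate([989, 0, 0]) cube([35, 374, 1671]);
  translate([35, 0, 0]) cube([954, 374, 32]);
  translate([35, 0, 313]) cube([954, 374, 32]);
  translate([35, 0, 626]) cube([954, 374, 32]);
  translate([35, 0, 939]) cube([954, 374, 32]);
  translate([35, 0, 1252]) cube([954, 374, 32]);
  translate([35, 0, 1565]) cube([954, 374, 32]);
}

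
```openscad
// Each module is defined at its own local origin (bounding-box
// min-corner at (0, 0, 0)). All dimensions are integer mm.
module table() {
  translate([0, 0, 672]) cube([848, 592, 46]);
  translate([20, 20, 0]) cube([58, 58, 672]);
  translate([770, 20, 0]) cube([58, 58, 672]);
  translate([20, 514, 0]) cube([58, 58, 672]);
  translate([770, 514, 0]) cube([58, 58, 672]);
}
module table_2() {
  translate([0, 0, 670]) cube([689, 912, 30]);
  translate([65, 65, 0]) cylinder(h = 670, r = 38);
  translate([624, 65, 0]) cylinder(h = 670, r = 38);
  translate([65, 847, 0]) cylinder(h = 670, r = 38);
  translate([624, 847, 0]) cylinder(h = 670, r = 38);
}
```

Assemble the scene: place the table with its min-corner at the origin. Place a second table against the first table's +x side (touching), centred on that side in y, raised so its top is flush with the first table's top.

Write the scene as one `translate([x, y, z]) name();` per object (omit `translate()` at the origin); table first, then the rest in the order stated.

table();
translate([848, -160, 18]) table_2();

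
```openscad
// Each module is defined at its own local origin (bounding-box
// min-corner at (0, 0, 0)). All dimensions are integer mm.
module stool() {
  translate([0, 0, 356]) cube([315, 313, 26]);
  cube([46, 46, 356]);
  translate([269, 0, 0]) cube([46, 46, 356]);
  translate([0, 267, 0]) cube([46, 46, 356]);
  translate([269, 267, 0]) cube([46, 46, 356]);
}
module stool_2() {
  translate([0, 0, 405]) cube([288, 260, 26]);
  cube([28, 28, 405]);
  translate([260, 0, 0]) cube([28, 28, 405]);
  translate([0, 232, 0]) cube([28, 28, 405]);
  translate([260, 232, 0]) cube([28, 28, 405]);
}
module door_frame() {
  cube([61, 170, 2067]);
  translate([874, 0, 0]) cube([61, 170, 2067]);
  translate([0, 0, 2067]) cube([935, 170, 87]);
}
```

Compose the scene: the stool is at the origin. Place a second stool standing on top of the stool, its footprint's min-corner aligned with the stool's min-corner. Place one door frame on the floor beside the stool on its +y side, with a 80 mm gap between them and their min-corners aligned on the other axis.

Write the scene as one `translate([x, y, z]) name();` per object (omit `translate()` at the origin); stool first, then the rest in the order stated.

stool();
translate([0, 0, 382]) stool_2();
translate([0, 393, 0]) door_frame();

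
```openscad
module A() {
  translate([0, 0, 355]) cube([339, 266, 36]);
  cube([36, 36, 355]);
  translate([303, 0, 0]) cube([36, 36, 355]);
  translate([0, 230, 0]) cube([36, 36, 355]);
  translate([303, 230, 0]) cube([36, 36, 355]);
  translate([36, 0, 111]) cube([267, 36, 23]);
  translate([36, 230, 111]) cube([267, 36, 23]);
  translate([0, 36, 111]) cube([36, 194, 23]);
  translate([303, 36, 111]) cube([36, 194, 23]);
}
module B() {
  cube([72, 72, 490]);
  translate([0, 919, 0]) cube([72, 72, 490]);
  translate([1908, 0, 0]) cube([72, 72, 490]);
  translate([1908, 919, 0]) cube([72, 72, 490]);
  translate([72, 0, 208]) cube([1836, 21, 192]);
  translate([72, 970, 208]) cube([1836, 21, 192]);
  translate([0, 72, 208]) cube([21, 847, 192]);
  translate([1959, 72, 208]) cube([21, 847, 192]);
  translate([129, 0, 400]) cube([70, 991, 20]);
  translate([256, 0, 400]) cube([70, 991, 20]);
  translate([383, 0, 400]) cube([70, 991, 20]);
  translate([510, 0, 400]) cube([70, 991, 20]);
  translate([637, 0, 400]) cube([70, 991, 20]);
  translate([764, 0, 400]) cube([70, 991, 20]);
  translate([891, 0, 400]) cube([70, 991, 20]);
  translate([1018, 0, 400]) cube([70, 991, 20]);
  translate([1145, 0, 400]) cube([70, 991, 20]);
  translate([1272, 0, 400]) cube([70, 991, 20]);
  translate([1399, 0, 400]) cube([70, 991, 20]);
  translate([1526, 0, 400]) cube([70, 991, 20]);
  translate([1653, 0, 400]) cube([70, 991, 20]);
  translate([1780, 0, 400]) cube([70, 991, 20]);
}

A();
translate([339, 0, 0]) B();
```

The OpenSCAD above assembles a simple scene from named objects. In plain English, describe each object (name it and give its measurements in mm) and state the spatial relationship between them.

A is a four-legged stool. The seat is 339×266 mm, 36 mm thick, top at z = 391 mm. It stands on four square legs, each 36×36 mm in cross-section, from z = 0 to the seat underside, each flush with a corner of the seat. Four stretchers, 36 mm wide and 23 mm tall, connect adjacent legs with their undersides at z = 111 mm, each running between the inner faces of the legs it joins and aligned with the legs' outer faces on the other axis.

B is a bed frame 1980 mm long (x) by 991 mm wide (y). Four 72×72 mm corner posts, 490 mm tall, at the corners of the footprint. Four rails of 21 mm thickness and 192 mm height run between adjacent posts with their undersides at z = 208 mm, their outer faces flush with the outside of the frame (the two x-running rails run between the posts' inner faces; the two y-running rails run between the posts' inner faces). 14 slats, each 70 mm wide (x) and 20 mm thick, lie across the top of the two x-running rails, running the full 991 mm width of the frame in y; the slats are evenly spaced along x between the inner faces of the end posts with equal gaps (rounded down to the nearest mm) at the −x end and between each pair — any rounding remainder accumulates at the +x end.

The bed frame is against the stool's +x side, with their −y faces flush.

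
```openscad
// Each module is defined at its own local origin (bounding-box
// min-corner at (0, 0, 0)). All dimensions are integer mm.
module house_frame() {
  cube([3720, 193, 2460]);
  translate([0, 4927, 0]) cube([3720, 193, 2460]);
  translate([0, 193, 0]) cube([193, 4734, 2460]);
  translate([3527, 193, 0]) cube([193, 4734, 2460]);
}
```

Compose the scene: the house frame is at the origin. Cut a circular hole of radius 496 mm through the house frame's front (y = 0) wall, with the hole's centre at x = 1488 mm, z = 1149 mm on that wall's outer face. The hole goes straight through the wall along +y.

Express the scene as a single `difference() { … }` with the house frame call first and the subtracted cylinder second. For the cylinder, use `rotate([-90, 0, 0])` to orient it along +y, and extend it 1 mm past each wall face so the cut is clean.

difference() {
  house_frame();
  translate([1488, -1, 1149]) rotate([-90, 0, 0]) cylinder(h = 195, r = 496);
}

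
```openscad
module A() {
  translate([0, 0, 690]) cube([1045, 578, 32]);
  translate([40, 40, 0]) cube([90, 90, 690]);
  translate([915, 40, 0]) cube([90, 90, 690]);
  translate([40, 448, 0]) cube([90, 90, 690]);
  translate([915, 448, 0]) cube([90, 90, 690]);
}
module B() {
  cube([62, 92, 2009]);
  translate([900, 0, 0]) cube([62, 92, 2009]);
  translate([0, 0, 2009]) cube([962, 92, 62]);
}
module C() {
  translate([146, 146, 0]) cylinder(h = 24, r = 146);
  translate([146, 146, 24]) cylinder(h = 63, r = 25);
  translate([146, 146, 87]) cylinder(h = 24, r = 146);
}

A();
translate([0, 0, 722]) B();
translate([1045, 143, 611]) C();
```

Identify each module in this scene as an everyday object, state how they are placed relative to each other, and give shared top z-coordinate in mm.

Both tops at z = 722 mm.

A is a table. B is a door frame. C is a spool. The door frame is on top of the table. The spool is beside the table with their tops flush at z = 722. The shared top z-coordinate is 722 mm.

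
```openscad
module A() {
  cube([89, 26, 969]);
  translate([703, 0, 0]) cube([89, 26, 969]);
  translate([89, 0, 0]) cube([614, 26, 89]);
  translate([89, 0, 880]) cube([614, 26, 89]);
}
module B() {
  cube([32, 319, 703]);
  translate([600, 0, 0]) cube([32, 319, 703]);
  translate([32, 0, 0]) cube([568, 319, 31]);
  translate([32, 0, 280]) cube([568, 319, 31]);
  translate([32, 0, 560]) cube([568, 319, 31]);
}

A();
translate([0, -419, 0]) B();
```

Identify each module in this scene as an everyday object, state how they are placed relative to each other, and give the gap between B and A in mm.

A is a picture frame. B is a bookshelf. The bookshelf is on the floor beside the picture frame on its −y side. The gap between the bookshelf and the picture frame is 100 mm.

The bookshelf's nearest face is 100 mm from the picture frame's −y face.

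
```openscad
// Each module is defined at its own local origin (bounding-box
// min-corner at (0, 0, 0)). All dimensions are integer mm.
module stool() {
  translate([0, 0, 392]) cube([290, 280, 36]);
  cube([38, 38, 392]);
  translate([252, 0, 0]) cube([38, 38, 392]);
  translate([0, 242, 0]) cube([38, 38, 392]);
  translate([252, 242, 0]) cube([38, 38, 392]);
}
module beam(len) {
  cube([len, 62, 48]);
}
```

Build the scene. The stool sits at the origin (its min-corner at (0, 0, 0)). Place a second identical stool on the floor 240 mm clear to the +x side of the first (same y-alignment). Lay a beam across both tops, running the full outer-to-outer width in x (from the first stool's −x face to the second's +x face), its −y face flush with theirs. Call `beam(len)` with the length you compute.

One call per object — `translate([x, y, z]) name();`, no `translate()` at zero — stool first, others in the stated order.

stool();
translate([530, 0, 0]) stool();
translate([0, 0, 428]) beam(820);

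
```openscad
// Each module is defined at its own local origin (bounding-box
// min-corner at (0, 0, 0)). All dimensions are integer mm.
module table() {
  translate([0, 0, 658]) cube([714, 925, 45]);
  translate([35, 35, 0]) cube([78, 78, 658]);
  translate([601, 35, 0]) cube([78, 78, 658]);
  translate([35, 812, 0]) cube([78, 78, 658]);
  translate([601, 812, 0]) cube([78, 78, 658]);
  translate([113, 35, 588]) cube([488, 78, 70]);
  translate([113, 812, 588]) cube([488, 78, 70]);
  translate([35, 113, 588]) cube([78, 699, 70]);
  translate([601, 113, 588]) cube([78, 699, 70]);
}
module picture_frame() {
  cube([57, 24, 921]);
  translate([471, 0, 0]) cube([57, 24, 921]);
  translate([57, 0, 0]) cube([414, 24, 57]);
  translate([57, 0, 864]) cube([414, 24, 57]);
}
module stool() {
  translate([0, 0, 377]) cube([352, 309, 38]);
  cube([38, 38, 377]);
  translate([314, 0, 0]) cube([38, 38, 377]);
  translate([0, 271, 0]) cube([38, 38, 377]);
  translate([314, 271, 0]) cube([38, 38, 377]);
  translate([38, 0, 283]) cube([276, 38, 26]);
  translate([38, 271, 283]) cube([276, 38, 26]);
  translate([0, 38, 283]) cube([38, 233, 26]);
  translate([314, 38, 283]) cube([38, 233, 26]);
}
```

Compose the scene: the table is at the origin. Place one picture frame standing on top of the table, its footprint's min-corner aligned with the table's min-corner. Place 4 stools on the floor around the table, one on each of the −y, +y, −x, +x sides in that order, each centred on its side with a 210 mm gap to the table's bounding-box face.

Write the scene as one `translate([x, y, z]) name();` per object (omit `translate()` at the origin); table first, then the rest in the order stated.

table();
translate([0, 0, 703]) picture_frame();
translate([181, -519, 0]) stool();
translate([181, 1135, 0]) stool();
translate([-562, 308, 0]) stool();
translate([924, 308, 0]) stool();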